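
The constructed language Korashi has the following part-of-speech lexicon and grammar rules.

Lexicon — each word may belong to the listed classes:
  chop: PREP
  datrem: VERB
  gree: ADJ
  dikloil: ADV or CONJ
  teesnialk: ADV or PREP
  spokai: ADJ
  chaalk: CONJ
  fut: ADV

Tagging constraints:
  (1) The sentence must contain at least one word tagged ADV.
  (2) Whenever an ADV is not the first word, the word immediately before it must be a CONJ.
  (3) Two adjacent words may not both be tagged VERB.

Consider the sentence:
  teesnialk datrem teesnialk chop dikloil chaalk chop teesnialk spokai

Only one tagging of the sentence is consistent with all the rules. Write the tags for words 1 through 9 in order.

ADV VERB PREP PREP CONJ CONJ PREP PREP ADJ

Candidates per position — 1:teesnialk {ADV,PREP}; 2:datrem {VERB}; 3:teesnialk {ADV,PREP}; 4:chop {PREP}; 5:dikloil {ADV,CONJ}; 6:chaalk {CONJ}; 7:chop {PREP}; 8:teesnialk {ADV,PREP}; 9:spokai {ADJ}.
At position 3, choosing ADV makes rule 2 impossible to satisfy; hence PREP.
At position 5, choosing ADV makes rule 2 impossible to satisfy; hence CONJ.
At position 8, choosing ADV makes rule 2 impossible to satisfy; hence PREP.
At position 1, choosing PREP makes rule 1 impossible to satisfy; hence ADV.
The only consistent sequence is: ADV VERB PREP PREP CONJ CONJ PREP PREP ADJ.
Checking: rule 1 satisfied; rule 2 satisfied; rule 3 satisfied.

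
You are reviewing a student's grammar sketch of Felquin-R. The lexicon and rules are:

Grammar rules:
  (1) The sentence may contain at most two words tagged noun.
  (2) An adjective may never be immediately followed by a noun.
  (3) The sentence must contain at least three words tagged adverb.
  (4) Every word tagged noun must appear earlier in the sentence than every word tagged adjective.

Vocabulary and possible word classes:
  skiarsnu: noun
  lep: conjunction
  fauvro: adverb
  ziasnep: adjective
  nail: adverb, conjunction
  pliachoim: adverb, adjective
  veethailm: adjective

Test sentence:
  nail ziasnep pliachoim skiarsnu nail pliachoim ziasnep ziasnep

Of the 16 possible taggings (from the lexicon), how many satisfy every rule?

Candidates per position — 1:nail {adverb,conjunction}; 2:ziasnep {adjective}; 3:pliachoim {adverb,adjective}; 4:skiarsnu {noun}; 5:nail {adverb,conjunction}; 6:pliachoim {adverb,adjective}; 7:ziasnep {adjective}; 8:ziasnep {adjective}.
There are 16 candidate sequences in total.
Rule 4 cannot be satisfied by any choice of tags from the lexicon.
So there is no consistent tagging.
Count = 0.

0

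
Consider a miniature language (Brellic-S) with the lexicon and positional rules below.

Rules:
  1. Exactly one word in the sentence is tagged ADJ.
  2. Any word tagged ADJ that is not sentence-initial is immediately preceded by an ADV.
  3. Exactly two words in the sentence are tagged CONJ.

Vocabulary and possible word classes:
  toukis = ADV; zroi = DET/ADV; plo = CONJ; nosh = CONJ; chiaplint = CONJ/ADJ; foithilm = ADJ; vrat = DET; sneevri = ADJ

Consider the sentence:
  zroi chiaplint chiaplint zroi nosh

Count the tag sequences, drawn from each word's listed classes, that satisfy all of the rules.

2

Candidates per position — 1:zroi {DET,ADV}; 2:chiaplint {CONJ,ADJ}; 3:chiaplint {CONJ,ADJ}; 4:zroi {DET,ADV}; 5:nosh {CONJ}.
There are 16 candidate sequences in total.
The sequences that satisfy every rule: ADV ADJ CONJ DET CONJ; ADV ADJ CONJ ADV CONJ.
Count = 2.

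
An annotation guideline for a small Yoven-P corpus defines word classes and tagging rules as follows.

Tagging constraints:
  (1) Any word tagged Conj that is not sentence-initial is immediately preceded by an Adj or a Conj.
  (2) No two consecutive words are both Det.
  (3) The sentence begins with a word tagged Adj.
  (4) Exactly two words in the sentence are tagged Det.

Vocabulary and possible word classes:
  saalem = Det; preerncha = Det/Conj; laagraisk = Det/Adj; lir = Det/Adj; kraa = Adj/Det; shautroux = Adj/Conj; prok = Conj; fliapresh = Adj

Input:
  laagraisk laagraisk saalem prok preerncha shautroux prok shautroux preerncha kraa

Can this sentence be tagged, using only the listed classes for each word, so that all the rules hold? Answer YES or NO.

Candidates per position — 1:laagraisk {Det,Adj}; 2:laagraisk {Det,Adj}; 3:saalem {Det}; 4:prok {Conj}; 5:preerncha {Det,Conj}; 6:shautroux {Adj,Conj}; 7:prok {Conj}; 8:shautroux {Adj,Conj}; 9:preerncha {Det,Conj}; 10:kraa {Adj,Det}.
Rule 1 cannot be satisfied by any choice of tags from the lexicon.
So there is no consistent tagging.

NO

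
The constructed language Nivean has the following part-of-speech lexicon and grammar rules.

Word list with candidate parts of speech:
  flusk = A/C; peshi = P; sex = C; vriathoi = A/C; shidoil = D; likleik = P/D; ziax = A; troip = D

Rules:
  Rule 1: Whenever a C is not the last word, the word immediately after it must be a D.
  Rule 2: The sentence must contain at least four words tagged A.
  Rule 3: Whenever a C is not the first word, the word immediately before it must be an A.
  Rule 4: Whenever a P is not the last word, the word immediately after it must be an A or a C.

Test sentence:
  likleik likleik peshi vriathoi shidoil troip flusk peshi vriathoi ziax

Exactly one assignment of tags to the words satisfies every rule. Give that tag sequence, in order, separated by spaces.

D D P A D D A P A A

Candidates per position — 1:likleik {P,D}; 2:likleik {P,D}; 3:peshi {P}; 4:vriathoi {A,C}; 5:shidoil {D}; 6:troip {D}; 7:flusk {A,C}; 8:peshi {P}; 9:vriathoi {A,C}; 10:ziax {A}.
Position 1: P is ruled out by rule 4; that leaves D.
Position 2: P is ruled out by rule 4; that leaves D.
Position 4: C is ruled out by rule 2; that leaves A.
Position 7: C is ruled out by rule 1; that leaves A.
Position 9: C is ruled out by rule 1; that leaves A.
That leaves exactly one tagging: D D P A D D A P A A.
Check: rule 1 holds; rule 2 holds; rule 3 holds; rule 4 holds.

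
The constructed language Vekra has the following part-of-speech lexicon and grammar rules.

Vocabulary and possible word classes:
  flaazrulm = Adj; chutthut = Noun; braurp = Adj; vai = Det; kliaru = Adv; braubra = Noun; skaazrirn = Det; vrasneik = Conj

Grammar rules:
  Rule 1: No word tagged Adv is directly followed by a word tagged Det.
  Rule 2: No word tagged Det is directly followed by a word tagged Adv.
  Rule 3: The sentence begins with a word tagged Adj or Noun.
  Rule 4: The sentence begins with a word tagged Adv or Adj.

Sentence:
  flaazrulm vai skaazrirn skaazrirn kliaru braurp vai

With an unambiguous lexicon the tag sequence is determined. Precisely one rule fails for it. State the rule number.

2

Fixed tagging: Adj Det Det Det Adv Adj Det.
Checking each rule: R1 ok, R2 fails, R3 ok, R4 ok.
Only rule 2 fails.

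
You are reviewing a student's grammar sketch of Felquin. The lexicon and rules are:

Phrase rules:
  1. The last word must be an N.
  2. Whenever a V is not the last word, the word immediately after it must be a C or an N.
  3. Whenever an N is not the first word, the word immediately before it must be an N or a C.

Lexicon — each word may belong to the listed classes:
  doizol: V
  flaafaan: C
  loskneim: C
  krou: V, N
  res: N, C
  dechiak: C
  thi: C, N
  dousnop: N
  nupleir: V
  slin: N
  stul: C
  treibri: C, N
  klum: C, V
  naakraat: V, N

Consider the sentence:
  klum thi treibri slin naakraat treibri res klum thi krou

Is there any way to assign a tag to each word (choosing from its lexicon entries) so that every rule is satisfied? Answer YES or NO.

Candidates per position — 1:klum {C,V}; 2:thi {C,N}; 3:treibri {C,N}; 4:slin {N}; 5:naakraat {V,N}; 6:treibri {C,N}; 7:res {N,C}; 8:klum {C,V}; 9:thi {C,N}; 10:krou {V,N}.
One satisfying assignment: V C N N V C C C C N.
Verifying each rule — rule 1 ok; rule 2 ok; rule 3 ok.

YES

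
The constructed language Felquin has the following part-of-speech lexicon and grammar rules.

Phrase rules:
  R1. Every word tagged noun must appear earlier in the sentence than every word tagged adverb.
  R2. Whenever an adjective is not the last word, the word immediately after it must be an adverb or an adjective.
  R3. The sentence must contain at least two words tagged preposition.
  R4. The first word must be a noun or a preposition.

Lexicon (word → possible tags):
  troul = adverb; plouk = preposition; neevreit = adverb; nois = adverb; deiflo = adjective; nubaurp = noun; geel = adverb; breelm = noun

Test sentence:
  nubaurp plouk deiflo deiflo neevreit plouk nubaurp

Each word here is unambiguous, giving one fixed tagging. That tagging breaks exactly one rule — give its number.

1

Fixed tagging: noun preposition adjective adjective adverb preposition noun.
Rule check: R1 ✗, R2 ✓, R3 ✓, R4 ✓.
Only rule 1 fails.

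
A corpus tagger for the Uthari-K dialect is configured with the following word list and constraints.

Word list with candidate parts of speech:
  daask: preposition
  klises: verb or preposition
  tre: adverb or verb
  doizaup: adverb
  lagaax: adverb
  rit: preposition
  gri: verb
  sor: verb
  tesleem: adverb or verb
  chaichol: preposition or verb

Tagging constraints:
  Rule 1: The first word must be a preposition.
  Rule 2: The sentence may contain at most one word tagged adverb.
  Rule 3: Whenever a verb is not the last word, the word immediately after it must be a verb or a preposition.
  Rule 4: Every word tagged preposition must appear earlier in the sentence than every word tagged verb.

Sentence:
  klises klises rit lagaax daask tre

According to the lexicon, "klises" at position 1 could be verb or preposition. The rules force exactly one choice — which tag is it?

Candidates per position — 1:klises {verb,preposition}; 2:klises {verb,preposition}; 3:rit {preposition}; 4:lagaax {adverb}; 5:daask {preposition}; 6:tre {adverb,verb}.
Word 1 cannot be verb — rule 1 would then fail for every completion. It is preposition.
Word 2 cannot be verb — rule 4 would then fail for every completion. It is preposition.
Word 6 cannot be adverb — rule 2 would then fail for every completion. It is verb.
The only consistent sequence is: preposition preposition preposition adverb preposition verb.
Verifying each rule — rule 1 satisfied; rule 2 satisfied; rule 3 satisfied; rule 4 satisfied.

preposition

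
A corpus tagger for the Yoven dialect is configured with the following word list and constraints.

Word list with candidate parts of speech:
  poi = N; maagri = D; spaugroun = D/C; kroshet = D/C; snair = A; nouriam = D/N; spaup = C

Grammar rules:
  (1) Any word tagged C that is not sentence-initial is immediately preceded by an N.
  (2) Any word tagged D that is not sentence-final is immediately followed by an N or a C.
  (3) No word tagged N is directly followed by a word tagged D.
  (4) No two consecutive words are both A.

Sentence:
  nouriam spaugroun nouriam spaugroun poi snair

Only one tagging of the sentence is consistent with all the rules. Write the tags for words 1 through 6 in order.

N C N C N A

Candidates per position — 1:nouriam {D,N}; 2:spaugroun {D,C}; 3:nouriam {D,N}; 4:spaugroun {D,C}; 5:poi {N}; 6:snair {A}.
The remaining ambiguous positions (1, 2, 3, 4) are resolved jointly — only one combination satisfies every rule.
The only consistent sequence is: N C N C N A.
Check: rule 1 satisfied; rule 2 satisfied; rule 3 satisfied; rule 4 satisfied.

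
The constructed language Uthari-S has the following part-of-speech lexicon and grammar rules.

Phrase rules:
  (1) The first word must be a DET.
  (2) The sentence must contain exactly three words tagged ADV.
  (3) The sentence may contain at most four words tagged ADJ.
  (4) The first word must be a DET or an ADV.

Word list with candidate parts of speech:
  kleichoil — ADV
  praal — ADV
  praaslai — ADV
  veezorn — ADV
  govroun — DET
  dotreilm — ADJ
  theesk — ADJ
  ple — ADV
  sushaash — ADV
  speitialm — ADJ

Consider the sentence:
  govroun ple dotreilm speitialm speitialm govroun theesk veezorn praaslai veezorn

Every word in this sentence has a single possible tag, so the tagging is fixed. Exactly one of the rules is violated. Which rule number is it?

2

Fixed tagging: DET ADV ADJ ADJ ADJ DET ADJ ADV ADV ADV.
Applying the rules: R1 holds, R2 violated, R3 holds, R4 holds.
Only rule 2 fails.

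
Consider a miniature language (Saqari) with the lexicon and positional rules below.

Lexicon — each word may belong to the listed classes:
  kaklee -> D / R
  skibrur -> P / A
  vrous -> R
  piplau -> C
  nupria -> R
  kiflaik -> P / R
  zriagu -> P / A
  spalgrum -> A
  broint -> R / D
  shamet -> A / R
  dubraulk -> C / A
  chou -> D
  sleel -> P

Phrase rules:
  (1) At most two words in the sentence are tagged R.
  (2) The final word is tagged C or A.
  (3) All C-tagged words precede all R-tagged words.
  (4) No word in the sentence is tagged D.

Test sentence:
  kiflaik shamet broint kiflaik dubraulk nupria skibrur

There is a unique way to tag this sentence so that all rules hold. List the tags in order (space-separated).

Candidates per position — 1:kiflaik {P,R}; 2:shamet {A,R}; 3:broint {R,D}; 4:kiflaik {P,R}; 5:dubraulk {C,A}; 6:nupria {R}; 7:skibrur {P,A}.
At position 3, choosing D makes rule 4 impossible to satisfy; hence R.
At position 4, choosing R makes rule 1 impossible to satisfy; hence P.
At position 5, choosing C makes rule 3 impossible to satisfy; hence A.
At position 7, choosing P makes rule 2 impossible to satisfy; hence A.
At position 1, choosing R makes rule 1 impossible to satisfy; hence P.
At position 2, choosing R makes rule 1 impossible to satisfy; hence A.
The only consistent sequence is: P A R P A R A.
Verifying each rule — rule 1 ok; rule 2 ok; rule 3 ok; rule 4 ok.

P A R P A R A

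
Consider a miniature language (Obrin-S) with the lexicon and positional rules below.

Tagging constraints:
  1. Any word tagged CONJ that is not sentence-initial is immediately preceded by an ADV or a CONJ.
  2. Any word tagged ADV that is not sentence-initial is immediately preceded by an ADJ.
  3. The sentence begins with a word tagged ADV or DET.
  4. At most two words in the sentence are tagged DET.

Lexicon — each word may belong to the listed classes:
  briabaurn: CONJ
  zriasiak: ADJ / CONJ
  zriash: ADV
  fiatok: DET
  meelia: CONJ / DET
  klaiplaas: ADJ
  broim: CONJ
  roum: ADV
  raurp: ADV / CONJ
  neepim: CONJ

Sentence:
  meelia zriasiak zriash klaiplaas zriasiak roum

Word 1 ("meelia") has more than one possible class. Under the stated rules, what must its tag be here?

Candidates per position — 1:meelia {CONJ,DET}; 2:zriasiak {ADJ,CONJ}; 3:zriash {ADV}; 4:klaiplaas {ADJ}; 5:zriasiak {ADJ,CONJ}; 6:roum {ADV}.
Position 1: tagging it CONJ would leave rule 3 unsatisfiable, so it must be DET.
Position 2: tagging it CONJ would leave rule 1 unsatisfiable, so it must be ADJ.
Position 5: tagging it CONJ would leave rule 1 unsatisfiable, so it must be ADJ.
The unique satisfying tagging is: DET ADJ ADV ADJ ADJ ADV.
Rule-by-rule: rule 1 holds; rule 2 holds; rule 3 holds; rule 4 holds.

DET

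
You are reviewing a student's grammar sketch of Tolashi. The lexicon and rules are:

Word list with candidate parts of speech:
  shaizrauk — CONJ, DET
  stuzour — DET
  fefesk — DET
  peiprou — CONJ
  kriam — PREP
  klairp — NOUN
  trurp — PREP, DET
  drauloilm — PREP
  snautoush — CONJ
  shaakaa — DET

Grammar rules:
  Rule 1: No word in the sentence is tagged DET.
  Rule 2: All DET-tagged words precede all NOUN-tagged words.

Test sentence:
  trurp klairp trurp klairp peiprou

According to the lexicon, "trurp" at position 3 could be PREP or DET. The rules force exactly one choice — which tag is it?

Candidates per position — 1:trurp {PREP,DET}; 2:klairp {NOUN}; 3:trurp {PREP,DET}; 4:klairp {NOUN}; 5:peiprou {CONJ}.
Position 1: tagging it DET would leave rule 1 unsatisfiable, so it must be PREP.
Position 3: tagging it DET would leave rule 1 unsatisfiable, so it must be PREP.
The only consistent sequence is: PREP NOUN PREP NOUN CONJ.
Check: rule 1 ✓; rule 2 ✓.

PREP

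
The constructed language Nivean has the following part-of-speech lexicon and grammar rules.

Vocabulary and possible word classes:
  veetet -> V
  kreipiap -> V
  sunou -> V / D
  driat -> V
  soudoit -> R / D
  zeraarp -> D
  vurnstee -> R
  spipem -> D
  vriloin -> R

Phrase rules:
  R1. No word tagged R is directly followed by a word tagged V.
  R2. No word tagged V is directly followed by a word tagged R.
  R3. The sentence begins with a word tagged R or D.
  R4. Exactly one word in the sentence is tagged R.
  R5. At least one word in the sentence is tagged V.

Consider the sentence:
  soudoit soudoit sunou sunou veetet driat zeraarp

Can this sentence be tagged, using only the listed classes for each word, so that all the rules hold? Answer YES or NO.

Candidates per position — 1:soudoit {R,D}; 2:soudoit {R,D}; 3:sunou {V,D}; 4:sunou {V,D}; 5:veetet {V}; 6:driat {V}; 7:zeraarp {D}.
One satisfying assignment: R D D V V V D.
Verifying each rule — rule 1 ok; rule 2 ok; rule 3 ok; rule 4 ok; rule 5 ok.

YES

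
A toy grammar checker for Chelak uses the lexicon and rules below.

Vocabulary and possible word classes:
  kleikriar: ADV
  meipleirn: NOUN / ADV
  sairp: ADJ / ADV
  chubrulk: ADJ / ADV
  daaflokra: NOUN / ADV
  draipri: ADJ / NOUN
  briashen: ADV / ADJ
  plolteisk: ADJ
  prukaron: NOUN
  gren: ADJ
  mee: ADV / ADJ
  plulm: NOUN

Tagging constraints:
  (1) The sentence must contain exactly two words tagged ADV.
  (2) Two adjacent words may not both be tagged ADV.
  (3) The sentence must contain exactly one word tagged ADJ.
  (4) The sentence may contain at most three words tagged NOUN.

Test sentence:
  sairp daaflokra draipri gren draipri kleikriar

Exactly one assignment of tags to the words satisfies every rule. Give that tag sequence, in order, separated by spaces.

ADV NOUN NOUN ADJ NOUN ADV

Candidates per position — 1:sairp {ADJ,ADV}; 2:daaflokra {NOUN,ADV}; 3:draipri {ADJ,NOUN}; 4:gren {ADJ}; 5:draipri {ADJ,NOUN}; 6:kleikriar {ADV}.
Position 1: tagging it ADJ would leave rule 3 unsatisfiable, so it must be ADV.
Position 2: tagging it ADV would leave rule 1 unsatisfiable, so it must be NOUN.
Position 3: tagging it ADJ would leave rule 3 unsatisfiable, so it must be NOUN.
Position 5: tagging it ADJ would leave rule 3 unsatisfiable, so it must be NOUN.
The only consistent sequence is: ADV NOUN NOUN ADJ NOUN ADV.
Checking: rule 1 holds; rule 2 holds; rule 3 holds; rule 4 holds.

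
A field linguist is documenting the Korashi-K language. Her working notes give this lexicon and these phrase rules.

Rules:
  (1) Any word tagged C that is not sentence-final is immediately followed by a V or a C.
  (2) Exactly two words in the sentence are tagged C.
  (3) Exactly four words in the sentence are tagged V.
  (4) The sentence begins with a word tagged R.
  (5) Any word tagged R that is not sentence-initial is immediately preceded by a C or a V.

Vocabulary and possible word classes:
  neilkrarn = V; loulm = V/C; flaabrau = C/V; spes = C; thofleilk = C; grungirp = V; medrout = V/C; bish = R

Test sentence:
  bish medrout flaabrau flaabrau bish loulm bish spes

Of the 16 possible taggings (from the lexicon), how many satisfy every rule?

0

Candidates per position — 1:bish {R}; 2:medrout {V,C}; 3:flaabrau {C,V}; 4:flaabrau {C,V}; 5:bish {R}; 6:loulm {V,C}; 7:bish {R}; 8:spes {C}.
There are 16 candidate sequences in total.
Every candidate sequence violates at least one rule; no consistent tagging exists.
Count = 0.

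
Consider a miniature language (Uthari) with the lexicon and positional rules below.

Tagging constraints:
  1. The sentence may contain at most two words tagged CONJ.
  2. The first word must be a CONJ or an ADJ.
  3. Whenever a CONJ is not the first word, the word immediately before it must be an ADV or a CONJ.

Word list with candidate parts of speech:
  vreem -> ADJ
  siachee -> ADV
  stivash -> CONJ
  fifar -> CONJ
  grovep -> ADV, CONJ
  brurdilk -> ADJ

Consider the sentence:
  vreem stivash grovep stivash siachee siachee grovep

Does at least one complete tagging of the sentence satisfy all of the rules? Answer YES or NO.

NO

Candidates per position — 1:vreem {ADJ}; 2:stivash {CONJ}; 3:grovep {ADV,CONJ}; 4:stivash {CONJ}; 5:siachee {ADV}; 6:siachee {ADV}; 7:grovep {ADV,CONJ}.
Rule 3 cannot be satisfied by any choice of tags from the lexicon.
So there is no consistent tagging.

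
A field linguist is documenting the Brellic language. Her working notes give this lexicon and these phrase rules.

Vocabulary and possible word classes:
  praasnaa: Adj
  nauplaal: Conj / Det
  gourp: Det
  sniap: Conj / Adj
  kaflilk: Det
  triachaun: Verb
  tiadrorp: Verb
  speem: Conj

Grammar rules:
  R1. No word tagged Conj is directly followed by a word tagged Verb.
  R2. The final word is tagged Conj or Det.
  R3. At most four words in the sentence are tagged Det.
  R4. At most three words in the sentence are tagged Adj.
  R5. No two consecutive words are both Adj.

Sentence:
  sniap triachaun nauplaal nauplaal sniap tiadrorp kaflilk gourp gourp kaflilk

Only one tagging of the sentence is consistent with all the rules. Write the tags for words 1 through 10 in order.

Candidates per position — 1:sniap {Conj,Adj}; 2:triachaun {Verb}; 3:nauplaal {Conj,Det}; 4:nauplaal {Conj,Det}; 5:sniap {Conj,Adj}; 6:tiadrorp {Verb}; 7:kaflilk {Det}; 8:gourp {Det}; 9:gourp {Det}; 10:kaflilk {Det}.
Word 1 cannot be Conj — rule 1 would then fail for every completion. It is Adj.
Word 3 cannot be Det — rule 3 would then fail for every completion. It is Conj.
Word 4 cannot be Det — rule 3 would then fail for every completion. It is Conj.
Word 5 cannot be Conj — rule 1 would then fail for every completion. It is Adj.
So the tagging must be: Adj Verb Conj Conj Adj Verb Det Det Det Det.
Verifying each rule — rule 1 ok; rule 2 ok; rule 3 ok; rule 4 ok; rule 5 ok.

Adj Verb Conj Conj Adj Verb Det Det Det Det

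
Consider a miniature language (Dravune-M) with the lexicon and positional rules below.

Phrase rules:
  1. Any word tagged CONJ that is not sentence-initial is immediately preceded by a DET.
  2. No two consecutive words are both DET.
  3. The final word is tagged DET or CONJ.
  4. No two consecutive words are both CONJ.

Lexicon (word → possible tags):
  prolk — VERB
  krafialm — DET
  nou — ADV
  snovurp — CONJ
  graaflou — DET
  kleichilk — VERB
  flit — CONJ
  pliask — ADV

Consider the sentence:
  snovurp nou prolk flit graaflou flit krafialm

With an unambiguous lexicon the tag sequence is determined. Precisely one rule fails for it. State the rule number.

Fixed tagging: CONJ ADV VERB CONJ DET CONJ DET.
Rule check: R1 ✗, R2 ✓, R3 ✓, R4 ✓.
Only rule 1 fails.

1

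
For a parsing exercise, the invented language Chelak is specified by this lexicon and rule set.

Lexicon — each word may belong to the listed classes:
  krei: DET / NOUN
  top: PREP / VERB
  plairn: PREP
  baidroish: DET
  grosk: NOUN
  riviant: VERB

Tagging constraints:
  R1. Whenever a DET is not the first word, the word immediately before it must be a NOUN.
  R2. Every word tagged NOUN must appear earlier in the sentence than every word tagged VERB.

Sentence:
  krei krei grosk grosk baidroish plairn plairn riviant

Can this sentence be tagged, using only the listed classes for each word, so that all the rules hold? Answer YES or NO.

Candidates per position — 1:krei {DET,NOUN}; 2:krei {DET,NOUN}; 3:grosk {NOUN}; 4:grosk {NOUN}; 5:baidroish {DET}; 6:plairn {PREP}; 7:plairn {PREP}; 8:riviant {VERB}.
One satisfying assignment: NOUN NOUN NOUN NOUN DET PREP PREP VERB.
Rule-by-rule: rule 1 holds; rule 2 holds.

YES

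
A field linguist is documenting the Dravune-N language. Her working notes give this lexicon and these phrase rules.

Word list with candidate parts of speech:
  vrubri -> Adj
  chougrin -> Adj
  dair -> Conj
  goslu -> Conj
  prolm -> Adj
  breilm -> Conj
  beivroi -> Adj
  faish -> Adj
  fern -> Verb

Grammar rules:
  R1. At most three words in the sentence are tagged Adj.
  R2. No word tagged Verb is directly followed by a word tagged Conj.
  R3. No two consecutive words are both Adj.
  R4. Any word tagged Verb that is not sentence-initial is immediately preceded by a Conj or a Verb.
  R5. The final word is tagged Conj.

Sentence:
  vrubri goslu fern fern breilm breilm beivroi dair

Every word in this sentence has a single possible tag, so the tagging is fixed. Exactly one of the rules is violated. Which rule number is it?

2

Fixed tagging: Adj Conj Verb Verb Conj Conj Adj Conj.
Rule check: R1 pass, R2 fail, R3 pass, R4 pass, R5 pass.
Only rule 2 fails.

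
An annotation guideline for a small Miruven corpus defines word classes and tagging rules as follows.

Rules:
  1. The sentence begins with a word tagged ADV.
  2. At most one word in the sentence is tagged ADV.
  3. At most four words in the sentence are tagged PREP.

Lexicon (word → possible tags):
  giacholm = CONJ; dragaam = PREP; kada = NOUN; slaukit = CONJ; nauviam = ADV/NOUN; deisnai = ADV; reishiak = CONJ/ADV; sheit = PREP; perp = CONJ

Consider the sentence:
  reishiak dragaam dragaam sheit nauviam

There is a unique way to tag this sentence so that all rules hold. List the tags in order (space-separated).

ADV PREP PREP PREP NOUN

Candidates per position — 1:reishiak {CONJ,ADV}; 2:dragaam {PREP}; 3:dragaam {PREP}; 4:sheit {PREP}; 5:nauviam {ADV,NOUN}.
If word 1 were CONJ, no tagging could satisfy rule 1; so word 1 is ADV.
If word 5 were ADV, no tagging could satisfy rule 2; so word 5 is NOUN.
So the tagging must be: ADV PREP PREP PREP NOUN.
Checking: rule 1 ok; rule 2 ok; rule 3 ok.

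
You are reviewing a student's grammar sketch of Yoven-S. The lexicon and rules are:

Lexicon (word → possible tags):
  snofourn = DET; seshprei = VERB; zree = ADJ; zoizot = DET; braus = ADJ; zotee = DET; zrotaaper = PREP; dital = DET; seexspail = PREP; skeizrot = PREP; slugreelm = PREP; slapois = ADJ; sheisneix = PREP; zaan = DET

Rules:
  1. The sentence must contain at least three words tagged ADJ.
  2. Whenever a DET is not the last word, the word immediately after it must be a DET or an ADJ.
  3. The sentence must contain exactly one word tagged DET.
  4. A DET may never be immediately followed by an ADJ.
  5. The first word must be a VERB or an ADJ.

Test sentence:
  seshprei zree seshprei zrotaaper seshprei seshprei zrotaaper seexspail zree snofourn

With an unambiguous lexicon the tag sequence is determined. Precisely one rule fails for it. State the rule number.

Fixed tagging: VERB ADJ VERB PREP VERB VERB PREP PREP ADJ DET.
Applying the rules: R1 fail, R2 pass, R3 pass, R4 pass, R5 pass.
Only rule 1 fails.

1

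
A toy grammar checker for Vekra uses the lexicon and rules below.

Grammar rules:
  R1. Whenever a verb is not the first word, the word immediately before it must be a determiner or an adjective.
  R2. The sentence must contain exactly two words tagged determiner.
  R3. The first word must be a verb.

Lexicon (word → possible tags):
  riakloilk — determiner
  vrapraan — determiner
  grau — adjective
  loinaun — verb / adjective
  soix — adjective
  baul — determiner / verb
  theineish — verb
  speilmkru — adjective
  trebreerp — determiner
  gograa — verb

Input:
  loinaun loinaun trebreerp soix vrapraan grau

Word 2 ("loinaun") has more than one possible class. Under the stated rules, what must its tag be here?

adjective

Candidates per position — 1:loinaun {verb,adjective}; 2:loinaun {verb,adjective}; 3:trebreerp {determiner}; 4:soix {adjective}; 5:vrapraan {determiner}; 6:grau {adjective}.
At position 1, choosing adjective makes rule 3 impossible to satisfy; hence verb.
At position 2, choosing verb makes rule 1 impossible to satisfy; hence adjective.
So the tagging must be: verb adjective determiner adjective determiner adjective.
Checking: rule 1 holds; rule 2 holds; rule 3 holds.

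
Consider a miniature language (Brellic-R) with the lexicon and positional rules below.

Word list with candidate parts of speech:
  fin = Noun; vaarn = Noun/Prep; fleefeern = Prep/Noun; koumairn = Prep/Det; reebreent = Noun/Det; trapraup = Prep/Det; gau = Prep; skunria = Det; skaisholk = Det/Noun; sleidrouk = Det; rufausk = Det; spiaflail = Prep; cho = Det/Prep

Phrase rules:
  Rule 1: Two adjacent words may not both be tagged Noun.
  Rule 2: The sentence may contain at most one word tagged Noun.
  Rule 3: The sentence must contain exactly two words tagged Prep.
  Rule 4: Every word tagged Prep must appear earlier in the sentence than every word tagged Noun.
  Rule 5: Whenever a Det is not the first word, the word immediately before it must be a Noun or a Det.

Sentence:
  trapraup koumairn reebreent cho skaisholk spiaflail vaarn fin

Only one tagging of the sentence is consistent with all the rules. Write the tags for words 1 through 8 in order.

Candidates per position — 1:trapraup {Prep,Det}; 2:koumairn {Prep,Det}; 3:reebreent {Noun,Det}; 4:cho {Det,Prep}; 5:skaisholk {Det,Noun}; 6:spiaflail {Prep}; 7:vaarn {Noun,Prep}; 8:fin {Noun}.
Word 3 cannot be Noun — rule 2 would then fail for every completion. It is Det.
Word 5 cannot be Noun — rule 2 would then fail for every completion. It is Det.
Word 7 cannot be Noun — rule 1 would then fail for every completion. It is Prep.
Word 1 cannot be Prep — rule 3 would then fail for every completion. It is Det.
Word 2 cannot be Prep — rule 3 would then fail for every completion. It is Det.
Word 4 cannot be Prep — rule 3 would then fail for every completion. It is Det.
The unique satisfying tagging is: Det Det Det Det Det Prep Prep Noun.
Checking: rule 1 ok; rule 2 ok; rule 3 ok; rule 4 ok; rule 5 ok.

Det Det Det Det Det Prep Prep Noun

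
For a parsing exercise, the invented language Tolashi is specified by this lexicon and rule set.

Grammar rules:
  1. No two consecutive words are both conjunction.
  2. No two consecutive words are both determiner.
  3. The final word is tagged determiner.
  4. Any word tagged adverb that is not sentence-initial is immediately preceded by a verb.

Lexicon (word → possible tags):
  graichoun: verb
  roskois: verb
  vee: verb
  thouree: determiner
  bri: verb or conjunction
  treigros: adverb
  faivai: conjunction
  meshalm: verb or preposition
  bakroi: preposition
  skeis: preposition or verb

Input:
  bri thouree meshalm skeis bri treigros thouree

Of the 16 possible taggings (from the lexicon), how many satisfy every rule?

8

Candidates per position — 1:bri {verb,conjunction}; 2:thouree {determiner}; 3:meshalm {verb,preposition}; 4:skeis {preposition,verb}; 5:bri {verb,conjunction}; 6:treigros {adverb}; 7:thouree {determiner}.
There are 16 candidate sequences in total.
Checking each against the rules leaves 8 sequences.
Count = 8.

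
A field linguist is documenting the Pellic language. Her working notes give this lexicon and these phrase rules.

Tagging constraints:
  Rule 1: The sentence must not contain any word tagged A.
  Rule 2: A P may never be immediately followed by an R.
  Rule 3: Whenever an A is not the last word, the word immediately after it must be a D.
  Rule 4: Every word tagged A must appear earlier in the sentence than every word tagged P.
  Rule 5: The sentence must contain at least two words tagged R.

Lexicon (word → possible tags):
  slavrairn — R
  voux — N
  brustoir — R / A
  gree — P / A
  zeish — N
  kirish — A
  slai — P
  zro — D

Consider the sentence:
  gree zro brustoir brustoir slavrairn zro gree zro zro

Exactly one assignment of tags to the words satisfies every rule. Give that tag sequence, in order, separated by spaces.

P D R R R D P D D

Candidates per position — 1:gree {P,A}; 2:zro {D}; 3:brustoir {R,A}; 4:brustoir {R,A}; 5:slavrairn {R}; 6:zro {D}; 7:gree {P,A}; 8:zro {D}; 9:zro {D}.
At position 1, choosing A makes rule 1 impossible to satisfy; hence P.
At position 3, choosing A makes rule 1 impossible to satisfy; hence R.
At position 4, choosing A makes rule 1 impossible to satisfy; hence R.
At position 7, choosing A makes rule 1 impossible to satisfy; hence P.
So the tagging must be: P D R R R D P D D.
Verifying each rule — rule 1 holds; rule 2 holds; rule 3 holds; rule 4 holds; rule 5 holds.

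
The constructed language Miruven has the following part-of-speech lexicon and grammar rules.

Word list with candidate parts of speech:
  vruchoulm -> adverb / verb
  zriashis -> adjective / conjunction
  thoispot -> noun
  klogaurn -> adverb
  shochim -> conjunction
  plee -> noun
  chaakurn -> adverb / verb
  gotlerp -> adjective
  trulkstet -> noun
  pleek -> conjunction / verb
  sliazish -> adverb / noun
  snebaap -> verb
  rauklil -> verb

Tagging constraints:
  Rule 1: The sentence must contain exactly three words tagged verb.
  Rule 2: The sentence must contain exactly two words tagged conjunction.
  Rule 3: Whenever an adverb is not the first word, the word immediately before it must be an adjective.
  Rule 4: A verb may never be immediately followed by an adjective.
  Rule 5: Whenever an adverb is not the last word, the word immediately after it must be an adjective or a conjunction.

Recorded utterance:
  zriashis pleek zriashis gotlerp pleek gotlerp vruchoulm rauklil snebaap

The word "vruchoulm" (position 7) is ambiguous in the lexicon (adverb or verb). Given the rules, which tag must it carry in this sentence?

verb

Candidates per position — 1:zriashis {adjective,conjunction}; 2:pleek {conjunction,verb}; 3:zriashis {adjective,conjunction}; 4:gotlerp {adjective}; 5:pleek {conjunction,verb}; 6:gotlerp {adjective}; 7:vruchoulm {adverb,verb}; 8:rauklil {verb}; 9:snebaap {verb}.
Position 5: tagging it verb would leave rule 4 unsatisfiable, so it must be conjunction.
Position 7: tagging it adverb would leave rule 5 unsatisfiable, so it must be verb.
Position 2: tagging it verb would leave rule 1 unsatisfiable, so it must be conjunction.
Position 3: tagging it conjunction would leave rule 2 unsatisfiable, so it must be adjective.
Position 1: tagging it conjunction would leave rule 2 unsatisfiable, so it must be adjective.
The only consistent sequence is: adjective conjunction adjective adjective conjunction adjective verb verb verb.
Check: rule 1 satisfied; rule 2 satisfied; rule 3 satisfied; rule 4 satisfied; rule 5 satisfied.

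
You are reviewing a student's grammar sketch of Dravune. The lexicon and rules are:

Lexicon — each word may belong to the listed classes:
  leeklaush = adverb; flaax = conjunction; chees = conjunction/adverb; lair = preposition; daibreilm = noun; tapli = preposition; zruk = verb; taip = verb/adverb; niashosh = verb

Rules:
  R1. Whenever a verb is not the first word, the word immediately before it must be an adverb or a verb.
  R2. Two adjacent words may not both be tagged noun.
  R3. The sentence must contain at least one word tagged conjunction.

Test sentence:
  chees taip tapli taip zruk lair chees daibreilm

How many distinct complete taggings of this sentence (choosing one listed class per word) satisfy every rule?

4

Candidates per position — 1:chees {conjunction,adverb}; 2:taip {verb,adverb}; 3:tapli {preposition}; 4:taip {verb,adverb}; 5:zruk {verb}; 6:lair {preposition}; 7:chees {conjunction,adverb}; 8:daibreilm {noun}.
There are 16 candidate sequences in total.
The sequences that satisfy every rule: conjunction adverb preposition adverb verb preposition conjunction noun; conjunction adverb preposition adverb verb preposition adverb noun; adverb verb preposition adverb verb preposition conjunction noun; adverb adverb preposition adverb verb preposition conjunction noun.
Count = 4.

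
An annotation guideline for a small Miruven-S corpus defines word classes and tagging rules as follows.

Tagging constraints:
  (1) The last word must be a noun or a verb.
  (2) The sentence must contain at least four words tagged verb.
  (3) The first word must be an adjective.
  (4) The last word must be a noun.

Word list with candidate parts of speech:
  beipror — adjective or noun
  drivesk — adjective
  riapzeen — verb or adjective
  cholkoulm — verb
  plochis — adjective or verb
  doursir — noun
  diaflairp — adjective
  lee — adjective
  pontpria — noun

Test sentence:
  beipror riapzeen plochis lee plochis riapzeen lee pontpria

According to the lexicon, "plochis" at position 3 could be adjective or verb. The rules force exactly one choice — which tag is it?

Candidates per position — 1:beipror {adjective,noun}; 2:riapzeen {verb,adjective}; 3:plochis {adjective,verb}; 4:lee {adjective}; 5:plochis {adjective,verb}; 6:riapzeen {verb,adjective}; 7:lee {adjective}; 8:pontpria {noun}.
At position 1, choosing noun makes rule 3 impossible to satisfy; hence adjective.
At position 2, choosing adjective makes rule 2 impossible to satisfy; hence verb.
At position 3, choosing adjective makes rule 2 impossible to satisfy; hence verb.
At position 5, choosing adjective makes rule 2 impossible to satisfy; hence verb.
At position 6, choosing adjective makes rule 2 impossible to satisfy; hence verb.
The only consistent sequence is: adjective verb verb adjective verb verb adjective noun.
Checking: rule 1 ✓; rule 2 ✓; rule 3 ✓; rule 4 ✓.

verb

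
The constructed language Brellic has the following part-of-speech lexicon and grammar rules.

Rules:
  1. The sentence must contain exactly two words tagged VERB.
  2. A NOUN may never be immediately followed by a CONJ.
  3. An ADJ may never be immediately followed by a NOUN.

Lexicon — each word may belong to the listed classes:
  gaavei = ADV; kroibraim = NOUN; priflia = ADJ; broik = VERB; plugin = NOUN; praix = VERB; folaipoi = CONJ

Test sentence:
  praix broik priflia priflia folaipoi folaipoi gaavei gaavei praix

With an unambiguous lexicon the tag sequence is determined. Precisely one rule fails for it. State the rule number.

1

Fixed tagging: VERB VERB ADJ ADJ CONJ CONJ ADV ADV VERB.
Applying the rules: R1 fail, R2 pass, R3 pass.
Only rule 1 fails.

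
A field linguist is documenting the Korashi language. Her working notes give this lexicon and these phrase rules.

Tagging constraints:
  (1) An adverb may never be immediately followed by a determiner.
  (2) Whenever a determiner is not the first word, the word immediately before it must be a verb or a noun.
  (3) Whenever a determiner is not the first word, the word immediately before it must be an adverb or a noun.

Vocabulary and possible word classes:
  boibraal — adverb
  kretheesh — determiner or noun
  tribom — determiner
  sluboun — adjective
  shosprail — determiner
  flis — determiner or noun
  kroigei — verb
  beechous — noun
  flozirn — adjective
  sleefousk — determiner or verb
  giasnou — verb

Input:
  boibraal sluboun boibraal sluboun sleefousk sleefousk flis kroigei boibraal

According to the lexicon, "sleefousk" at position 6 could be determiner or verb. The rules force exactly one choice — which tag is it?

verb

Candidates per position — 1:boibraal {adverb}; 2:sluboun {adjective}; 3:boibraal {adverb}; 4:sluboun {adjective}; 5:sleefousk {determiner,verb}; 6:sleefousk {determiner,verb}; 7:flis {determiner,noun}; 8:kroigei {verb}; 9:boibraal {adverb}.
At position 5, choosing determiner makes rule 2 impossible to satisfy; hence verb.
At position 6, choosing determiner makes rule 3 impossible to satisfy; hence verb.
At position 7, choosing determiner makes rule 3 impossible to satisfy; hence noun.
The only consistent sequence is: adverb adjective adverb adjective verb verb noun verb adverb.
Rule-by-rule: rule 1 satisfied; rule 2 satisfied; rule 3 satisfied.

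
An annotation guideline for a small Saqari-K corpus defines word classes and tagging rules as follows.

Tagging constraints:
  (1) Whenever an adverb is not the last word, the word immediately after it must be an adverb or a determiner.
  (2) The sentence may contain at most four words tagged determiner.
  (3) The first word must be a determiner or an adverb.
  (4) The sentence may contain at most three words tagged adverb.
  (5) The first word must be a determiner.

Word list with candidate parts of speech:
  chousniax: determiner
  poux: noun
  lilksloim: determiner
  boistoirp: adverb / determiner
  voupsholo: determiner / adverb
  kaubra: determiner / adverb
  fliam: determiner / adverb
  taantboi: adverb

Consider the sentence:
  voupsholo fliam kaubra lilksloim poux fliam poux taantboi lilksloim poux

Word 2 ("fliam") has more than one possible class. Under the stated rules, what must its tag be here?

Candidates per position — 1:voupsholo {determiner,adverb}; 2:fliam {determiner,adverb}; 3:kaubra {determiner,adverb}; 4:lilksloim {determiner}; 5:poux {noun}; 6:fliam {determiner,adverb}; 7:poux {noun}; 8:taantboi {adverb}; 9:lilksloim {determiner}; 10:poux {noun}.
Word 1 cannot be adverb — rule 5 would then fail for every completion. It is determiner.
Word 6 cannot be adverb — rule 1 would then fail for every completion. It is determiner.
Word 2 cannot be determiner — rule 2 would then fail for every completion. It is adverb.
Word 3 cannot be determiner — rule 2 would then fail for every completion. It is adverb.
So the tagging must be: determiner adverb adverb determiner noun determiner noun adverb determiner noun.
Verifying each rule — rule 1 ✓; rule 2 ✓; rule 3 ✓; rule 4 ✓; rule 5 ✓.

adverb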